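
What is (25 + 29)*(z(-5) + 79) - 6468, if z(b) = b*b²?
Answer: -8952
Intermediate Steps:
z(b) = b³
(25 + 29)*(z(-5) + 79) - 6468 = (25 + 29)*((-5)³ + 79) - 6468 = 54*(-125 + 79) - 6468 = 54*(-46) - 6468 = -2484 - 6468 = -8952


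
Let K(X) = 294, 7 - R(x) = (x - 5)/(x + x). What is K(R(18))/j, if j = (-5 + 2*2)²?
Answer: 294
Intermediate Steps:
R(x) = 7 - (-5 + x)/(2*x) (R(x) = 7 - (x - 5)/(x + x) = 7 - (-5 + x)/(2*x))
j = 1 (j = (-5 + 4)² = (-1)² = 1)
K(R(18))/j = 294/1 = 294*1 = 294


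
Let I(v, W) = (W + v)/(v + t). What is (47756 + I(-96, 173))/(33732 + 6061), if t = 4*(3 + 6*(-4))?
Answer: 661231/550980 ≈ 1.2001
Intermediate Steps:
t = -84 (t = 4*(3 - 24) = 4*(-21) = -84)
I(v, W) = (W + v)/(-84 + v) (I(v, W) = (W + v)/(v - 84) = (W + v)/(-84 + v))
(47756 + I(-96, 173))/(33732 + 6061) = (47756 + (173 - 96)/(-84 - 96))/(33732 + 6061) = (47756 + 77/(-180))/39793 = (47756 - 1/180*77)*(1/39793) = (47756 - 77/180)*(1/39793) = (8596003/180)*(1/39793) = 661231/550980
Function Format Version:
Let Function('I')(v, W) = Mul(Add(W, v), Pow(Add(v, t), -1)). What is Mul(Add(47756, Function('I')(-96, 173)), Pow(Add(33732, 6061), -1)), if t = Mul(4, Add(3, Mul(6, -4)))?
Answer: Rational(661231, 550980) ≈ 1.2001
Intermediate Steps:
t = -84 (t = Mul(4, Add(3, -24)) = Mul(4, -21) = -84)
Function('I')(v, W) = Mul(Pow(Add(-84, v), -1), Add(W, v)) (Function('I')(v, W) = Mul(Add(W, v), Pow(Add(v, -84), -1)) = Mul(Add(W, v), Pow(Add(-84, v), -1)) = Mul(Pow(Add(-84, v), -1), Add(W, v)))
Mul(Add(47756, Function('I')(-96, 173)), Pow(Add(33732, 6061), -1)) = Mul(Add(47756, Mul(Pow(Add(-84, -96), -1), Add(173, -96))), Pow(Add(33732, 6061), -1)) = Mul(Add(47756, Mul(Pow(-180, -1), 77)), Pow(39793, -1)) = Mul(Add(47756, Mul(Rational(-1, 180), 77)), Rational(1, 39793)) = Mul(Add(47756, Rational(-77, 180)), Rational(1, 39793)) = Mul(Rational(8596003, 180), Rational(1, 39793)) = Rational(661231, 550980)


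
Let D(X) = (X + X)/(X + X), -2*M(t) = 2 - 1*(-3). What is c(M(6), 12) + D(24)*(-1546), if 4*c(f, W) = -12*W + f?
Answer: -12661/8 ≈ -1582.6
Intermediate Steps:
M(t) = -5/2 (M(t) = -(2 - 1*(-3))/2 = -(2 + 3)/2 = -½*5 = -5/2)
D(X) = 1 (D(X) = (2*X)/((2*X)) = (2*X)*(1/(2*X)) = 1)
c(f, W) = -3*W + f/4 (c(f, W) = (-12*W + f)/4 = (f - 12*W)/4 = -3*W + f/4)
c(M(6), 12) + D(24)*(-1546) = (-3*12 + (¼)*(-5/2)) + 1*(-1546) = (-36 - 5/8) - 1546 = -293/8 - 1546 = -12661/8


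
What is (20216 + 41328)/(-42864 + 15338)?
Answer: -30772/13763 ≈ -2.2359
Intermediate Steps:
(20216 + 41328)/(-42864 + 15338) = 61544/(-27526) = 61544*(-1/27526) = -30772/13763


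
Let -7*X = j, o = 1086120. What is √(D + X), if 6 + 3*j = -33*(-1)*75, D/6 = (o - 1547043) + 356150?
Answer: I*√30809023/7 ≈ 792.94*I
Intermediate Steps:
D = -628638 (D = 6*((1086120 - 1547043) + 356150) = 6*(-460923 + 356150) = 6*(-104773) = -628638)
j = 823 (j = -2 + (-33*(-1)*75)/3 = -2 + (33*75)/3 = -2 + (⅓)*2475 = -2 + 825 = 823)
X = -823/7 (X = -⅐*823 = -823/7 ≈ -117.57)
√(D + X) = √(-628638 - 823/7) = √(-4401289/7) = I*√30809023/7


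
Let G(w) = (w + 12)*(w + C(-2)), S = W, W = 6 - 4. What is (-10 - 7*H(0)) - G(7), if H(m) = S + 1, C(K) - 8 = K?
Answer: -278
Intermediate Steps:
W = 2
C(K) = 8 + K
S = 2
H(m) = 3 (H(m) = 2 + 1 = 3)
G(w) = (6 + w)*(12 + w) (G(w) = (w + 12)*(w + (8 - 2)) = (12 + w)*(w + 6) = (12 + w)*(6 + w) = (6 + w)*(12 + w))
(-10 - 7*H(0)) - G(7) = (-10 - 7*3) - (72 + 7² + 18*7) = (-10 - 21) - (72 + 49 + 126) = -31 - 1*247 = -31 - 247 = -278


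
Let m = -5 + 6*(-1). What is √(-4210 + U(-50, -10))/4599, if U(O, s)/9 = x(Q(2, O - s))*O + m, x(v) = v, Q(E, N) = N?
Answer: √13691/4599 ≈ 0.025442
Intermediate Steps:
m = -11 (m = -5 - 6 = -11)
U(O, s) = -99 + 9*O*(O - s) (U(O, s) = 9*((O - s)*O - 11) = 9*(O*(O - s) - 11) = 9*(-11 + O*(O - s)) = -99 + 9*O*(O - s))
√(-4210 + U(-50, -10))/4599 = √(-4210 + (-99 + 9*(-50)*(-50 - 1*(-10))))/4599 = √(-4210 + (-99 + 9*(-50)*(-50 + 10)))*(1/4599) = √(-4210 + (-99 + 9*(-50)*(-40)))*(1/4599) = √(-4210 + (-99 + 18000))*(1/4599) = √(-4210 + 17901)*(1/4599) = √13691*(1/4599) = √13691/4599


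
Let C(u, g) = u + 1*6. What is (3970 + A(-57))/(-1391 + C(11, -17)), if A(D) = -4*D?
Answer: -2099/687 ≈ -3.0553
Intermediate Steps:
C(u, g) = 6 + u (C(u, g) = u + 6 = 6 + u)
(3970 + A(-57))/(-1391 + C(11, -17)) = (3970 - 4*(-57))/(-1391 + (6 + 11)) = (3970 + 228)/(-1391 + 17) = 4198/(-1374) = 4198*(-1/1374) = -2099/687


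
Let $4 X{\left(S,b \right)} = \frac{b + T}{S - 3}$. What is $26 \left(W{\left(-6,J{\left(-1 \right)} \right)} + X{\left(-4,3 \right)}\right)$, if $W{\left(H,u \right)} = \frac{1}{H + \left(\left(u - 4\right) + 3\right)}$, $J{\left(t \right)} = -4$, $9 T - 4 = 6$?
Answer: $- \frac{8567}{1386} \approx -6.1811$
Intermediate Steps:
$T = \frac{10}{9}$ ($T = \frac{4}{9} + \frac{1}{9} \cdot 6 = \frac{4}{9} + \frac{2}{3} = \frac{10}{9} \approx 1.1111$)
$X{\left(S,b \right)} = \frac{\frac{10}{9} + b}{4 \left(-3 + S\right)}$ ($X{\left(S,b \right)} = \frac{\left(b + \frac{10}{9}\right) \frac{1}{S - 3}}{4} = \frac{\left(\frac{10}{9} + b\right) \frac{1}{-3 + S}}{4} = \frac{\frac{1}{-3 + S} \left(\frac{10}{9} + b\right)}{4} = \frac{\frac{10}{9} + b}{4 \left(-3 + S\right)}$)
$W{\left(H,u \right)} = \frac{1}{-1 + H + u}$ ($W{\left(H,u \right)} = \frac{1}{H + \left(\left(-4 + u\right) + 3\right)} = \frac{1}{H + \left(-1 + u\right)} = \frac{1}{-1 + H + u}$)
$26 \left(W{\left(-6,J{\left(-1 \right)} \right)} + X{\left(-4,3 \right)}\right) = 26 \left(\frac{1}{-1 - 6 - 4} + \frac{10 + 9 \cdot 3}{36 \left(-3 - 4\right)}\right) = 26 \left(\frac{1}{-11} + \frac{10 + 27}{36 \left(-7\right)}\right) = 26 \left(- \frac{1}{11} + \frac{1}{36} \left(- \frac{1}{7}\right) 37\right) = 26 \left(- \frac{1}{11} - \frac{37}{252}\right) = 26 \left(- \frac{659}{2772}\right) = - \frac{8567}{1386}$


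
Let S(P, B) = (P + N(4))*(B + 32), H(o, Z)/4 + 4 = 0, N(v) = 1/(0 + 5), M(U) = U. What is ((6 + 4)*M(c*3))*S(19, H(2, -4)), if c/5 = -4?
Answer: -184320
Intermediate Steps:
c = -20 (c = 5*(-4) = -20)
N(v) = 1/5
H(o, Z) = -16 (H(o, Z) = -16 + 4*0 = -16 + 0 = -16)
S(P, B) = (32 + B)*(1/5 + P) (S(P, B) = (P + 1/5)*(B + 32) = (1/5 + P)*(32 + B) = (32 + B)*(1/5 + P))
((6 + 4)*M(c*3))*S(19, H(2, -4)) = ((6 + 4)*(-20*3))*(32/5 + 32*19 + (1/5)*(-16) - 16*19) = (10*(-60))*(32/5 + 608 - 16/5 - 304) = -600*1536/5 = -184320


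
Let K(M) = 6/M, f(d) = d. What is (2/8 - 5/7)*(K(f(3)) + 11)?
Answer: -169/28 ≈ -6.0357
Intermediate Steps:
(2/8 - 5/7)*(K(f(3)) + 11) = (2/8 - 5/7)*(6/3 + 11) = (2*(⅛) - 5*⅐)*(6*(⅓) + 11) = (¼ - 5/7)*(2 + 11) = -13/28*13 = -169/28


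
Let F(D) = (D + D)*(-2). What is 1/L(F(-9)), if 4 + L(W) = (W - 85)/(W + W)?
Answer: -72/337 ≈ -0.21365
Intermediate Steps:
F(D) = -4*D (F(D) = (2*D)*(-2) = -4*D)
L(W) = -4 + (-85 + W)/(2*W) (L(W) = -4 + (W - 85)/(W + W) = -4 + (-85 + W)/((2*W)) = -4 + (-85 + W)*(1/(2*W)) = -4 + (-85 + W)/(2*W))
1/L(F(-9)) = 1/((-85 - (-28)*(-9))/(2*((-4*(-9))))) = 1/((1/2)*(-85 - 7*36)/36) = 1/((1/2)*(1/36)*(-85 - 252)) = 1/((1/2)*(1/36)*(-337)) = 1/(-337/72) = -72/337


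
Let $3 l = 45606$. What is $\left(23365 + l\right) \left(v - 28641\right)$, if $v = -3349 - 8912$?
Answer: $-1577467434$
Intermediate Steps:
$l = 15202$ ($l = \frac{1}{3} \cdot 45606 = 15202$)
$v = -12261$
$\left(23365 + l\right) \left(v - 28641\right) = \left(23365 + 15202\right) \left(-12261 - 28641\right) = 38567 \left(-40902\right) = -1577467434$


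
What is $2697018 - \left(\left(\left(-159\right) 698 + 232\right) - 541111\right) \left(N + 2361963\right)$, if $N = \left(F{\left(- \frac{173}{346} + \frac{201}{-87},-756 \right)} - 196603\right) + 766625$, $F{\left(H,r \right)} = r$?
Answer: $1910756564187$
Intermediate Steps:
$N = 569266$ ($N = \left(-756 - 196603\right) + 766625 = -197359 + 766625 = 569266$)
$2697018 - \left(\left(\left(-159\right) 698 + 232\right) - 541111\right) \left(N + 2361963\right) = 2697018 - \left(\left(\left(-159\right) 698 + 232\right) - 541111\right) \left(569266 + 2361963\right) = 2697018 - \left(\left(-110982 + 232\right) - 541111\right) 2931229 = 2697018 - \left(-110750 - 541111\right) 2931229 = 2697018 - \left(-651861\right) 2931229 = 2697018 - -1910753867169 = 2697018 + 1910753867169 = 1910756564187$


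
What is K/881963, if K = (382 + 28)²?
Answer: 168100/881963 ≈ 0.19060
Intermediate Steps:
K = 168100 (K = 410² = 168100)
K/881963 = 168100/881963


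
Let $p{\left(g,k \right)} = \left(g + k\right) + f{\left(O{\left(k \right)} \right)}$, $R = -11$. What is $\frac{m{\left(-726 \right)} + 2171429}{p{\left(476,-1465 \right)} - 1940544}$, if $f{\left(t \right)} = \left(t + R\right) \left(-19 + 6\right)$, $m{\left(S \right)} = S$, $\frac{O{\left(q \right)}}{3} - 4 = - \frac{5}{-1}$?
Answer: $- \frac{2170703}{1941741} \approx -1.1179$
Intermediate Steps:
$O{\left(q \right)} = 27$ ($O{\left(q \right)} = 12 + 3 \left(- \frac{5}{-1}\right) = 12 + 3 \left(\left(-5\right) \left(-1\right)\right) = 12 + 3 \cdot 5 = 12 + 15 = 27$)
$f{\left(t \right)} = 143 - 13 t$ ($f{\left(t \right)} = \left(t - 11\right) \left(-19 + 6\right) = \left(-11 + t\right) \left(-13\right) = 143 - 13 t$)
$p{\left(g,k \right)} = -208 + g + k$ ($p{\left(g,k \right)} = \left(g + k\right) + \left(143 - 351\right) = \left(g + k\right) - 208 = -208 + g + k$)
$\frac{m{\left(-726 \right)} + 2171429}{p{\left(476,-1465 \right)} - 1940544} = \frac{-726 + 2171429}{\left(-208 + 476 - 1465\right) - 1940544} = \frac{2170703}{-1197 - 1940544} = \frac{2170703}{-1941741} = 2170703 \left(- \frac{1}{1941741}\right) = - \frac{2170703}{1941741}$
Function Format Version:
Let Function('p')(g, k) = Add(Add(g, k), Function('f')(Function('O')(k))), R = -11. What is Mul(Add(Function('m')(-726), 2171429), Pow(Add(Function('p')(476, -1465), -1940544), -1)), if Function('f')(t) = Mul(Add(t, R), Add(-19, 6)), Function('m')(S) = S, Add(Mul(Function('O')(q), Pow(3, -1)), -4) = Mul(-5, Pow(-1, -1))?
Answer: Rational(-2170703, 1941741) ≈ -1.1179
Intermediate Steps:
Function('O')(q) = 27 (Function('O')(q) = Add(12, Mul(3, Mul(-5, Pow(-1, -1)))) = Add(12, Mul(3, Mul(-5, -1))) = Add(12, Mul(3, 5)) = Add(12, 15) = 27)
Function('f')(t) = Add(143, Mul(-13, t)) (Function('f')(t) = Mul(Add(t, -11), Add(-19, 6)) = Mul(Add(-11, t), -13) = Add(143, Mul(-13, t)))
Function('p')(g, k) = Add(-208, g, k) (Function('p')(g, k) = Add(Add(g, k), Add(143, Mul(-13, 27))) = Add(Add(g, k), Add(143, -351)) = Add(Add(g, k), -208) = Add(-208, g, k))
Mul(Add(Function('m')(-726), 2171429), Pow(Add(Function('p')(476, -1465), -1940544), -1)) = Mul(Add(-726, 2171429), Pow(Add(Add(-208, 476, -1465), -1940544), -1)) = Mul(2170703, Pow(Add(-1197, -1940544), -1)) = Mul(2170703, Pow(-1941741, -1)) = Mul(2170703, Rational(-1, 1941741)) = Rational(-2170703, 1941741)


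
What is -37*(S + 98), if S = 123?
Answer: -8177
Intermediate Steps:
-37*(S + 98) = -37*(123 + 98) = -37*221 = -8177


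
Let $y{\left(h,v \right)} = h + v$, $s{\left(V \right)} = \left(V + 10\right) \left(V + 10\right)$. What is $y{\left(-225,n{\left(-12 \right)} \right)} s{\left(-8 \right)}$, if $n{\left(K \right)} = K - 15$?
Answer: $-1008$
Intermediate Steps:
$n{\left(K \right)} = -15 + K$
$s{\left(V \right)} = \left(10 + V\right)^{2}$ ($s{\left(V \right)} = \left(10 + V\right) \left(10 + V\right) = \left(10 + V\right)^{2}$)
$y{\left(-225,n{\left(-12 \right)} \right)} s{\left(-8 \right)} = \left(-225 - 27\right) \left(10 - 8\right)^{2} = \left(-225 - 27\right) 2^{2} = \left(-252\right) 4 = -1008$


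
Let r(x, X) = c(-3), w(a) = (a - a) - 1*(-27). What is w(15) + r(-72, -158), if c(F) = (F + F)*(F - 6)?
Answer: 81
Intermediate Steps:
w(a) = 27 (w(a) = 0 + 27 = 27)
c(F) = 2*F*(-6 + F) (c(F) = (2*F)*(-6 + F) = 2*F*(-6 + F))
r(x, X) = 54 (r(x, X) = 2*(-3)*(-6 - 3) = 2*(-3)*(-9) = 54)
w(15) + r(-72, -158) = 27 + 54 = 81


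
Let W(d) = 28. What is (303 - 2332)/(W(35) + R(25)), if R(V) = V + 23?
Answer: -2029/76 ≈ -26.697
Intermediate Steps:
R(V) = 23 + V
(303 - 2332)/(W(35) + R(25)) = (303 - 2332)/(28 + (23 + 25)) = -2029/(28 + 48) = -2029/76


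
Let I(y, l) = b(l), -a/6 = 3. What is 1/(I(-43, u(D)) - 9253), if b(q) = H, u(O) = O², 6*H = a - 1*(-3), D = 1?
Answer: -2/18511 ≈ -0.00010804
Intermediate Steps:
a = -18 (a = -6*3 = -18)
H = -5/2 (H = (-18 - 1*(-3))/6 = (-18 + 3)/6 = (⅙)*(-15) = -5/2 ≈ -2.5000)
b(q) = -5/2
I(y, l) = -5/2
1/(I(-43, u(D)) - 9253) = 1/(-5/2 - 9253) = 1/(-18511/2) = -2/18511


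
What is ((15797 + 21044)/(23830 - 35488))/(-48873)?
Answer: 36841/569761434 ≈ 6.4660e-5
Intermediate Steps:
((15797 + 21044)/(23830 - 35488))/(-48873) = (36841/(-11658))*(-1/48873) = (36841*(-1/11658))*(-1/48873) = -36841/11658*(-1/48873) = 36841/569761434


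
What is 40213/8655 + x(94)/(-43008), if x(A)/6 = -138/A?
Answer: 13548196043/2915834880 ≈ 4.6464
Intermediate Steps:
x(A) = -828/A (x(A) = 6*(-138/A) = -828/A)
40213/8655 + x(94)/(-43008) = 40213/8655 - 828/94/(-43008) = 40213*(1/8655) - 828*1/94*(-1/43008) = 40213/8655 - 414/47*(-1/43008) = 40213/8655 + 69/336896 = 13548196043/2915834880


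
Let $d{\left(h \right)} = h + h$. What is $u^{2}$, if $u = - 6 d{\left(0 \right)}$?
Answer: $0$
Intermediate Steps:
$d{\left(h \right)} = 2 h$
$u = 0$ ($u = - 6 \cdot 2 \cdot 0 = \left(-6\right) 0 = 0$)
$u^{2} = 0^{2} = 0$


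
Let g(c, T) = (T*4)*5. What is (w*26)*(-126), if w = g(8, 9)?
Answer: -589680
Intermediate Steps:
g(c, T) = 20*T (g(c, T) = (4*T)*5 = 20*T)
w = 180 (w = 20*9 = 180)
(w*26)*(-126) = (180*26)*(-126) = 4680*(-126) = -589680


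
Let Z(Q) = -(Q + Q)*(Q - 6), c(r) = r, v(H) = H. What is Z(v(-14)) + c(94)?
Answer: -466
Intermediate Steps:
Z(Q) = -2*Q*(-6 + Q)
Z(v(-14)) + c(94) = 2*(-14)*(6 - 1*(-14)) + 94 = 2*(-14)*(6 + 14) + 94 = 2*(-14)*20 + 94 = -560 + 94 = -466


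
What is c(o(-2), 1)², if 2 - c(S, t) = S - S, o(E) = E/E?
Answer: 4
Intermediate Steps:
o(E) = 1
c(S, t) = 2 (c(S, t) = 2 - (S - S) = 2 - 1*0 = 2 + 0 = 2)
c(o(-2), 1)² = 2² = 4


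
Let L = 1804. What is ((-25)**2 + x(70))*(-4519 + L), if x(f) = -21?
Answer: -1639860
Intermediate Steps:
((-25)**2 + x(70))*(-4519 + L) = ((-25)**2 - 21)*(-4519 + 1804) = (625 - 21)*(-2715) = 604*(-2715) = -1639860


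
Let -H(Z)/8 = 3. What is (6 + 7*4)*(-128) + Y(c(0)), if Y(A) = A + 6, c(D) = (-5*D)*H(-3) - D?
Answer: -4346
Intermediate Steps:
H(Z) = -24 (H(Z) = -8*3 = -24)
c(D) = 119*D (c(D) = -5*D*(-24) - D = 120*D - D = 119*D)
Y(A) = 6 + A
(6 + 7*4)*(-128) + Y(c(0)) = (6 + 7*4)*(-128) + (6 + 119*0) = (6 + 28)*(-128) + (6 + 0) = 34*(-128) + 6 = -4352 + 6 = -4346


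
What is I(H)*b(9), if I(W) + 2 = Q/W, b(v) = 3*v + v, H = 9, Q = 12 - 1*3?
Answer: -36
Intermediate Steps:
Q = 9 (Q = 12 - 3 = 9)
b(v) = 4*v
I(W) = -2 + 9/W
I(H)*b(9) = (-2 + 9/9)*(4*9) = (-2 + 9*(1/9))*36 = (-2 + 1)*36 = -1*36 = -36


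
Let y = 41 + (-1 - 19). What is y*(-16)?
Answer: -336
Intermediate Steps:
y = 21 (y = 41 - 20 = 21)
y*(-16) = 21*(-16) = -336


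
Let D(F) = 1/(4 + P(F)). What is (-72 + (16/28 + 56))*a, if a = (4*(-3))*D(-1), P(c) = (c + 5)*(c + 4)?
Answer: 81/7 ≈ 11.571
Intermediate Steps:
P(c) = (4 + c)*(5 + c) (P(c) = (5 + c)*(4 + c) = (4 + c)*(5 + c))
D(F) = 1/(24 + F² + 9*F) (D(F) = 1/(4 + (20 + F² + 9*F)) = 1/(24 + F² + 9*F))
a = -¾ (a = (4*(-3))/(24 + (-1)² + 9*(-1)) = -12/(24 + 1 - 9) = -12/16 = -12*1/16 = -¾ ≈ -0.75000)
(-72 + (16/28 + 56))*a = (-72 + (16/28 + 56))*(-¾) = (-72 + (16*(1/28) + 56))*(-¾) = (-72 + (4/7 + 56))*(-¾) = (-72 + 396/7)*(-¾) = -108/7*(-¾) = 81/7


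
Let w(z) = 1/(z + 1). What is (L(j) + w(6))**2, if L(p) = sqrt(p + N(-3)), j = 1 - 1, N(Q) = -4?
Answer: -195/49 + 4*I/7 ≈ -3.9796 + 0.57143*I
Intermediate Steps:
j = 0
w(z) = 1/(1 + z)
L(p) = sqrt(-4 + p) (L(p) = sqrt(p - 4) = sqrt(-4 + p))
(L(j) + w(6))**2 = (sqrt(-4 + 0) + 1/(1 + 6))**2 = (sqrt(-4) + 1/7)**2 = (2*I + 1/7)**2 = (1/7 + 2*I)**2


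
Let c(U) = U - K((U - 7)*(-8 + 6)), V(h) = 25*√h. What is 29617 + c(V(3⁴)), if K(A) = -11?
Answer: 29853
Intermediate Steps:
c(U) = 11 + U (c(U) = U - 1*(-11) = U + 11 = 11 + U)
29617 + c(V(3⁴)) = 29617 + (11 + 25*√(3⁴)) = 29617 + (11 + 25*√81) = 29617 + (11 + 25*9) = 29617 + (11 + 225) = 29617 + 236 = 29853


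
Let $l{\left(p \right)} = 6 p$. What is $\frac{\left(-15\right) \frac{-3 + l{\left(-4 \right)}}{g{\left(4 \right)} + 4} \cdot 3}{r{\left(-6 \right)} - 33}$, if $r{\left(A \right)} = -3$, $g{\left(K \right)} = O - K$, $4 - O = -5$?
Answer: $- \frac{15}{4} \approx -3.75$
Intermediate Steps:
$O = 9$ ($O = 4 - -5 = 4 + 5 = 9$)
$g{\left(K \right)} = 9 - K$
$\frac{\left(-15\right) \frac{-3 + l{\left(-4 \right)}}{g{\left(4 \right)} + 4} \cdot 3}{r{\left(-6 \right)} - 33} = \frac{\left(-15\right) \frac{-3 + 6 \left(-4\right)}{\left(9 - 4\right) + 4} \cdot 3}{-3 - 33} = \frac{\left(-15\right) \frac{-3 - 24}{\left(9 - 4\right) + 4} \cdot 3}{-36} = - 15 - \frac{27}{5 + 4} \cdot 3 \left(- \frac{1}{36}\right) = - 15 - \frac{27}{9} \cdot 3 \left(- \frac{1}{36}\right) = - 15 \left(-27\right) \frac{1}{9} \cdot 3 \left(- \frac{1}{36}\right) = - 15 \left(\left(-3\right) 3\right) \left(- \frac{1}{36}\right) = \left(-15\right) \left(-9\right) \left(- \frac{1}{36}\right) = 135 \left(- \frac{1}{36}\right) = - \frac{15}{4}$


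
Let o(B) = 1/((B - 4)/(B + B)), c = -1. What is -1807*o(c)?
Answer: -3614/5 ≈ -722.80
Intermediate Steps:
o(B) = 2*B/(-4 + B) (o(B) = 1/((-4 + B)/((2*B))) = 1/((-4 + B)*(1/(2*B))) = 1/((-4 + B)/(2*B)) = 2*B/(-4 + B))
-1807*o(c) = -3614*(-1)/(-4 - 1) = -3614*(-1)/(-5) = -3614*(-1)*(-1)/5 = -1807*⅖ = -3614/5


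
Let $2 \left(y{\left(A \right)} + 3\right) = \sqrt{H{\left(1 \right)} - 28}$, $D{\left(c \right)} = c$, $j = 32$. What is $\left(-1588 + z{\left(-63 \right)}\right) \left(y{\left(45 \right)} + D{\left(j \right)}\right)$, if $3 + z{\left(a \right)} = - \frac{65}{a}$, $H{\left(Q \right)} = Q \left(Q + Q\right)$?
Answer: $- \frac{2904872}{63} - \frac{50084 i \sqrt{26}}{63} \approx -46109.0 - 4053.6 i$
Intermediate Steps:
$H{\left(Q \right)} = 2 Q^{2}$ ($H{\left(Q \right)} = Q 2 Q = 2 Q^{2}$)
$z{\left(a \right)} = -3 - \frac{65}{a}$
$y{\left(A \right)} = -3 + \frac{i \sqrt{26}}{2}$ ($y{\left(A \right)} = -3 + \frac{\sqrt{2 \cdot 1^{2} - 28}}{2} = -3 + \frac{\sqrt{2 \cdot 1 - 28}}{2} = -3 + \frac{\sqrt{2 - 28}}{2} = -3 + \frac{\sqrt{-26}}{2} = -3 + \frac{i \sqrt{26}}{2}$)
$\left(-1588 + z{\left(-63 \right)}\right) \left(y{\left(45 \right)} + D{\left(j \right)}\right) = \left(-1588 - \left(3 + \frac{65}{-63}\right)\right) \left(\left(-3 + \frac{i \sqrt{26}}{2}\right) + 32\right) = \left(-1588 - \frac{124}{63}\right) \left(29 + \frac{i \sqrt{26}}{2}\right) = - \frac{100168 \left(29 + \frac{i \sqrt{26}}{2}\right)}{63} = - \frac{2904872}{63} - \frac{50084 i \sqrt{26}}{63}$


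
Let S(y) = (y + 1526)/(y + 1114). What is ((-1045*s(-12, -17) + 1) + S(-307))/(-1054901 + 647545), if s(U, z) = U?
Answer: -5060903/164368146 ≈ -0.030790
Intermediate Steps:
S(y) = (1526 + y)/(1114 + y)
((-1045*s(-12, -17) + 1) + S(-307))/(-1054901 + 647545) = ((-1045*(-12) + 1) + (1526 - 307)/(1114 - 307))/(-1054901 + 647545) = ((12540 + 1) + 1219/807)/(-407356) = (12541 + (1/807)*1219)*(-1/407356) = (12541 + 1219/807)*(-1/407356) = (10121806/807)*(-1/407356) = -5060903/164368146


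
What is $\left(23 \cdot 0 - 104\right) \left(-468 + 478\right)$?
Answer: $-1040$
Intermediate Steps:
$\left(23 \cdot 0 - 104\right) \left(-468 + 478\right) = \left(0 - 104\right) 10 = \left(-104\right) 10 = -1040$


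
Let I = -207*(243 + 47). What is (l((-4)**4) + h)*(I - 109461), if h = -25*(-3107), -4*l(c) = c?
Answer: -13154366001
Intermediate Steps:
l(c) = -c/4
h = 77675
I = -60030 (I = -207*290 = -60030)
(l((-4)**4) + h)*(I - 109461) = (-1/4*(-4)**4 + 77675)*(-60030 - 109461) = (-1/4*256 + 77675)*(-169491) = (-64 + 77675)*(-169491) = 77611*(-169491) = -13154366001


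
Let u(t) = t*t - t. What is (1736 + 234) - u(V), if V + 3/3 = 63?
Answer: -1812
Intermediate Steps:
V = 62 (V = -1 + 63 = 62)
u(t) = t**2 - t
(1736 + 234) - u(V) = (1736 + 234) - 62*(-1 + 62) = 1970 - 62*61 = 1970 - 1*3782 = 1970 - 3782 = -1812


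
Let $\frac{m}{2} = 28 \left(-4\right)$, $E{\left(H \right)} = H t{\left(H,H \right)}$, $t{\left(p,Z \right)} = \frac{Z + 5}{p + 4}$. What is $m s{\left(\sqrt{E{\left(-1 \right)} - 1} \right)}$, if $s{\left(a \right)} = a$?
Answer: $- \frac{224 i \sqrt{21}}{3} \approx - 342.17 i$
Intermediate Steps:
$t{\left(p,Z \right)} = \frac{5 + Z}{4 + p}$
$E{\left(H \right)} = \frac{H \left(5 + H\right)}{4 + H}$ ($E{\left(H \right)} = H \frac{5 + H}{4 + H} = \frac{H \left(5 + H\right)}{4 + H}$)
$m = -224$ ($m = 2 \cdot 28 \left(-4\right) = 2 \left(-112\right) = -224$)
$m s{\left(\sqrt{E{\left(-1 \right)} - 1} \right)} = - 224 \sqrt{- \frac{5 - 1}{4 - 1} - 1} = - 224 \sqrt{\left(-1\right) \frac{1}{3} \cdot 4 - 1} = - 224 \sqrt{- \frac{4}{3} - 1} = - 224 \sqrt{- \frac{7}{3}} = - 224 \frac{i \sqrt{21}}{3} = - \frac{224 i \sqrt{21}}{3}$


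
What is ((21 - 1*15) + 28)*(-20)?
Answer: -680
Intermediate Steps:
((21 - 1*15) + 28)*(-20) = ((21 - 15) + 28)*(-20) = (6 + 28)*(-20) = 34*(-20) = -680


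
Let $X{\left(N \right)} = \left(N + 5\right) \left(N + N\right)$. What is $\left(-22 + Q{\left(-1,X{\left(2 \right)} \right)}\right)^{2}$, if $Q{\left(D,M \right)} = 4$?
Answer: $324$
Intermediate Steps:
$X{\left(N \right)} = 2 N \left(5 + N\right)$ ($X{\left(N \right)} = \left(5 + N\right) 2 N = 2 N \left(5 + N\right)$)
$\left(-22 + Q{\left(-1,X{\left(2 \right)} \right)}\right)^{2} = \left(-22 + 4\right)^{2} = \left(-18\right)^{2} = 324$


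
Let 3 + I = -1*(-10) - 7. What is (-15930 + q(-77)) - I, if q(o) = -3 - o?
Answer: -15856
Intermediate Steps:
I = 0 (I = -3 + (-1*(-10) - 7) = -3 + (10 - 7) = -3 + 3 = 0)
(-15930 + q(-77)) - I = (-15930 + (-3 - 1*(-77))) - 1*0 = (-15930 + (-3 + 77)) + 0 = (-15930 + 74) + 0 = -15856 + 0 = -15856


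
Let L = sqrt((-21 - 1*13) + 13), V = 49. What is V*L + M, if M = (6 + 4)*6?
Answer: 60 + 49*I*sqrt(21) ≈ 60.0 + 224.55*I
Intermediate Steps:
M = 60 (M = 10*6 = 60)
L = I*sqrt(21) (L = sqrt((-21 - 13) + 13) = sqrt(-34 + 13) = sqrt(-21) = I*sqrt(21) ≈ 4.5826*I)
V*L + M = 49*(I*sqrt(21)) + 60 = 49*I*sqrt(21) + 60 = 60 + 49*I*sqrt(21)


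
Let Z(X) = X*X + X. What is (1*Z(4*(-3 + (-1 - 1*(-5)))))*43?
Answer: 860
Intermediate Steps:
Z(X) = X + X**2 (Z(X) = X**2 + X = X + X**2)
(1*Z(4*(-3 + (-1 - 1*(-5)))))*43 = (1*((4*(-3 + (-1 - 1*(-5))))*(1 + 4*(-3 + (-1 - 1*(-5))))))*43 = (1*((4*(-3 + (-1 + 5)))*(1 + 4*(-3 + (-1 + 5)))))*43 = (1*((4*(-3 + 4))*(1 + 4*(-3 + 4))))*43 = (1*((4*1)*(1 + 4*1)))*43 = (1*(4*(1 + 4)))*43 = (1*(4*5))*43 = (1*20)*43 = 20*43 = 860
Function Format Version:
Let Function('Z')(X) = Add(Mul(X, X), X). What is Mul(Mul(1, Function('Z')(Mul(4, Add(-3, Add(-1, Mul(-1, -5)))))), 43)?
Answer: 860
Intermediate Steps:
Function('Z')(X) = Add(X, Pow(X, 2)) (Function('Z')(X) = Add(Pow(X, 2), X) = Add(X, Pow(X, 2)))
Mul(Mul(1, Function('Z')(Mul(4, Add(-3, Add(-1, Mul(-1, -5)))))), 43) = Mul(Mul(1, Mul(Mul(4, Add(-3, Add(-1, Mul(-1, -5)))), Add(1, Mul(4, Add(-3, Add(-1, Mul(-1, -5))))))), 43) = Mul(Mul(1, Mul(Mul(4, Add(-3, Add(-1, 5))), Add(1, Mul(4, Add(-3, Add(-1, 5)))))), 43) = Mul(Mul(1, Mul(Mul(4, Add(-3, 4)), Add(1, Mul(4, Add(-3, 4))))), 43) = Mul(Mul(1, Mul(Mul(4, 1), Add(1, Mul(4, 1)))), 43) = Mul(Mul(1, Mul(4, Add(1, 4))), 43) = Mul(Mul(1, Mul(4, 5)), 43) = Mul(Mul(1, 20), 43) = Mul(20, 43) = 860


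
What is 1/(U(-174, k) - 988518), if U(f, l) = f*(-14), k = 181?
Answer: -1/986082 ≈ -1.0141e-6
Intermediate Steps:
U(f, l) = -14*f
1/(U(-174, k) - 988518) = 1/(-14*(-174) - 988518) = 1/(2436 - 988518) = 1/(-986082) = -1/986082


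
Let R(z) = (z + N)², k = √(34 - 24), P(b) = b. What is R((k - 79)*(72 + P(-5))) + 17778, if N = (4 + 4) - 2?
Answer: 28015037 - 708458*√10 ≈ 2.5775e+7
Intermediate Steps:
k = √10 ≈ 3.1623
N = 6 (N = 8 - 2 = 6)
R(z) = (6 + z)² (R(z) = (z + 6)² = (6 + z)²)
R((k - 79)*(72 + P(-5))) + 17778 = (6 + (√10 - 79)*(72 - 5))² + 17778 = (6 + (-79 + √10)*67)² + 17778 = (6 + (-5293 + 67*√10))² + 17778 = (-5287 + 67*√10)² + 17778 = 17778 + (-5287 + 67*√10)²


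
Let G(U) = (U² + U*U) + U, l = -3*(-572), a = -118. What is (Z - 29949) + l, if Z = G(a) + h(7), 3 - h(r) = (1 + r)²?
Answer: -564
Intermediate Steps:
h(r) = 3 - (1 + r)²
l = 1716
G(U) = U + 2*U² (G(U) = (U² + U²) + U = 2*U² + U = U + 2*U²)
Z = 27669 (Z = -118*(1 + 2*(-118)) + (3 - (1 + 7)²) = -118*(1 - 236) + (3 - 1*8²) = -118*(-235) + (3 - 1*64) = 27730 + (3 - 64) = 27730 - 61 = 27669)
(Z - 29949) + l = (27669 - 29949) + 1716 = -2280 + 1716 = -564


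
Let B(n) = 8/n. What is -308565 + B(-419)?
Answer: -129288743/419 ≈ -3.0857e+5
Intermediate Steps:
-308565 + B(-419) = -308565 + 8/(-419) = -308565 + 8*(-1/419) = -308565 - 8/419 = -129288743/419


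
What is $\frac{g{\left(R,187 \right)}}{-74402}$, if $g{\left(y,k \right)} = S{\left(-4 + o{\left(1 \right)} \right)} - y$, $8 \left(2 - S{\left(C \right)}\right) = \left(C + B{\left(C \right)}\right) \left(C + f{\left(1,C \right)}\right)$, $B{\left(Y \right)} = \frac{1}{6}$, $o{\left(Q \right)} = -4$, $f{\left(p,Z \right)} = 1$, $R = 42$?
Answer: $\frac{2249}{3571296} \approx 0.00062974$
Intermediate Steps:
$B{\left(Y \right)} = \frac{1}{6}$
$S{\left(C \right)} = 2 - \frac{\left(1 + C\right) \left(\frac{1}{6} + C\right)}{8}$ ($S{\left(C \right)} = 2 - \frac{\left(C + \frac{1}{6}\right) \left(C + 1\right)}{8} = 2 - \frac{\left(\frac{1}{6} + C\right) \left(1 + C\right)}{8} = 2 - \frac{\left(1 + C\right) \left(\frac{1}{6} + C\right)}{8}$)
$g{\left(y,k \right)} = - \frac{233}{48} - y$ ($g{\left(y,k \right)} = \left(\frac{95}{48} - \frac{7 \left(-4 - 4\right)}{48} - \frac{\left(-4 - 4\right)^{2}}{8}\right) - y = \left(\frac{95}{48} - - \frac{7}{6} - \frac{\left(-8\right)^{2}}{8}\right) - y = \left(\frac{95}{48} + \frac{7}{6} - 8\right) - y = - \frac{233}{48} - y$)
$\frac{g{\left(R,187 \right)}}{-74402} = \frac{- \frac{233}{48} - 42}{-74402} = \left(- \frac{233}{48} - 42\right) \left(- \frac{1}{74402}\right) = \left(- \frac{2249}{48}\right) \left(- \frac{1}{74402}\right) = \frac{2249}{3571296}$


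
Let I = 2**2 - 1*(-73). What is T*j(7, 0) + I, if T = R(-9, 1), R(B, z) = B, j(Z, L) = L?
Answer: 77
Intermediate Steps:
T = -9
I = 77 (I = 4 + 73 = 77)
T*j(7, 0) + I = -9*0 + 77 = 0 + 77 = 77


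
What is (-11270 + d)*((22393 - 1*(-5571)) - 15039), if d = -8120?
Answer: -250615750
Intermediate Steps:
(-11270 + d)*((22393 - 1*(-5571)) - 15039) = (-11270 - 8120)*((22393 - 1*(-5571)) - 15039) = -19390*((22393 + 5571) - 15039) = -19390*(27964 - 15039) = -19390*12925 = -250615750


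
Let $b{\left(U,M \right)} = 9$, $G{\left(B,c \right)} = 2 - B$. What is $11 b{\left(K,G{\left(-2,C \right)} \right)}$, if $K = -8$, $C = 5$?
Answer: $99$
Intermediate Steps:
$11 b{\left(K,G{\left(-2,C \right)} \right)} = 11 \cdot 9 = 99$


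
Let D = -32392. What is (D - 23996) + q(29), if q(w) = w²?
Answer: -55547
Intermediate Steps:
(D - 23996) + q(29) = (-32392 - 23996) + 29² = -56388 + 841 = -55547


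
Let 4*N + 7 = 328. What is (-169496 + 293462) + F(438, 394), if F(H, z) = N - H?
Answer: 494433/4 ≈ 1.2361e+5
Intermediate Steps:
N = 321/4 (N = -7/4 + (¼)*328 = -7/4 + 82 = 321/4 ≈ 80.250)
F(H, z) = 321/4 - H
(-169496 + 293462) + F(438, 394) = (-169496 + 293462) + (321/4 - 1*438) = 123966 + (321/4 - 438) = 123966 - 1431/4 = 494433/4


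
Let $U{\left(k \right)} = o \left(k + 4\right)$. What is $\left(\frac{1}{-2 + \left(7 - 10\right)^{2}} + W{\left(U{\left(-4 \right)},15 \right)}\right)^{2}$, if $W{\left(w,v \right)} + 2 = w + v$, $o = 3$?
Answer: $\frac{8464}{49} \approx 172.73$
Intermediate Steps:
$U{\left(k \right)} = 12 + 3 k$ ($U{\left(k \right)} = 3 \left(k + 4\right) = 3 \left(4 + k\right) = 12 + 3 k$)
$W{\left(w,v \right)} = -2 + v + w$ ($W{\left(w,v \right)} = -2 + \left(w + v\right) = -2 + \left(v + w\right) = -2 + v + w$)
$\left(\frac{1}{-2 + \left(7 - 10\right)^{2}} + W{\left(U{\left(-4 \right)},15 \right)}\right)^{2} = \left(\frac{1}{-2 + \left(7 - 10\right)^{2}} + \left(-2 + 15 + \left(12 + 3 \left(-4\right)\right)\right)\right)^{2} = \left(\frac{1}{-2 + \left(-3\right)^{2}} + \left(-2 + 15 + \left(12 - 12\right)\right)\right)^{2} = \left(\frac{1}{-2 + 9} + \left(-2 + 15 + 0\right)\right)^{2} = \left(\frac{1}{7} + 13\right)^{2} = \left(\frac{92}{7}\right)^{2} = \frac{8464}{49}$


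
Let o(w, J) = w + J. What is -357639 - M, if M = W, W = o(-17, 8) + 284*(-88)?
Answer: -332638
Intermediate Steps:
o(w, J) = J + w
W = -25001 (W = (8 - 17) + 284*(-88) = -9 - 24992 = -25001)
M = -25001
-357639 - M = -357639 - 1*(-25001) = -357639 + 25001 = -332638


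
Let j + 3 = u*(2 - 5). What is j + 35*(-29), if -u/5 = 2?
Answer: -988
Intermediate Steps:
u = -10 (u = -5*2 = -10)
j = 27 (j = -3 - 10*(2 - 5) = -3 - 10*(-3) = -3 + 30 = 27)
j + 35*(-29) = 27 + 35*(-29) = 27 - 1015 = -988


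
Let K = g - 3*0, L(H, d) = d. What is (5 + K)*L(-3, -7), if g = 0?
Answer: -35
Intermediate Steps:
K = 0 (K = 0 - 3*0 = 0 + 0 = 0)
(5 + K)*L(-3, -7) = (5 + 0)*(-7) = 5*(-7) = -35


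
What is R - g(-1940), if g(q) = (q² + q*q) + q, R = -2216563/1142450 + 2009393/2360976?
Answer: -10148932197314562319/1348648515600 ≈ -7.5253e+6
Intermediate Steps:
R = -1468810506319/1348648515600 (R = -2216563*1/1142450 + 2009393*(1/2360976) = -2216563/1142450 + 2009393/2360976 = -1468810506319/1348648515600 ≈ -1.0891)
g(q) = q + 2*q² (g(q) = (q² + q²) + q = 2*q² + q = q + 2*q²)
R - g(-1940) = -1468810506319/1348648515600 - (-1940)*(1 + 2*(-1940)) = -1468810506319/1348648515600 - (-1940)*(1 - 3880) = -1468810506319/1348648515600 - (-1940)*(-3879) = -1468810506319/1348648515600 - 1*7525260 = -1468810506319/1348648515600 - 7525260 = -10148932197314562319/1348648515600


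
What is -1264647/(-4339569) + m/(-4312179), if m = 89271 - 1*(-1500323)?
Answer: -481589536391/6237666103617 ≈ -0.077207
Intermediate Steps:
m = 1589594 (m = 89271 + 1500323 = 1589594)
-1264647/(-4339569) + m/(-4312179) = -1264647/(-4339569) + 1589594/(-4312179) = -1264647*(-1/4339569) + 1589594*(-1/4312179) = 421549/1446523 - 1589594/4312179 = -481589536391/6237666103617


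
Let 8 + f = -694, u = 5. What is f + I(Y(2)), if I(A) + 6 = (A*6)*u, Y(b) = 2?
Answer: -648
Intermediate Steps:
f = -702 (f = -8 - 694 = -702)
I(A) = -6 + 30*A (I(A) = -6 + (A*6)*5 = -6 + (6*A)*5 = -6 + 30*A)
f + I(Y(2)) = -702 + (-6 + 30*2) = -702 + (-6 + 60) = -702 + 54 = -648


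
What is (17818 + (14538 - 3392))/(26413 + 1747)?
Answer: 7241/7040 ≈ 1.0286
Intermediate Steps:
(17818 + (14538 - 3392))/(26413 + 1747) = (17818 + 11146)/28160 = 28964*(1/28160) = 7241/7040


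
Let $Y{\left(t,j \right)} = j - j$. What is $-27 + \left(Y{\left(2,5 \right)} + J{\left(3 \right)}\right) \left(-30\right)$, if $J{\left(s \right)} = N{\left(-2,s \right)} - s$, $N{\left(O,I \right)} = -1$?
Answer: $93$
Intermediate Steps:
$Y{\left(t,j \right)} = 0$
$J{\left(s \right)} = -1 - s$
$-27 + \left(Y{\left(2,5 \right)} + J{\left(3 \right)}\right) \left(-30\right) = -27 + \left(0 - 4\right) \left(-30\right) = -27 - -120 = -27 + 120 = 93$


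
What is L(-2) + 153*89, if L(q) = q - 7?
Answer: 13608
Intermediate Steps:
L(q) = -7 + q
L(-2) + 153*89 = (-7 - 2) + 153*89 = -9 + 13617 = 13608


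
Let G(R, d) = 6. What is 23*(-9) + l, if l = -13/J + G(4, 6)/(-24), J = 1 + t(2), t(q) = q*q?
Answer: -4197/20 ≈ -209.85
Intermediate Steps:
t(q) = q²
J = 5 (J = 1 + 2² = 1 + 4 = 5)
l = -57/20 (l = -13/5 + 6/(-24) = -13*⅕ + 6*(-1/24) = -13/5 - ¼ = -57/20 ≈ -2.8500)
23*(-9) + l = 23*(-9) - 57/20 = -207 - 57/20 = -4197/20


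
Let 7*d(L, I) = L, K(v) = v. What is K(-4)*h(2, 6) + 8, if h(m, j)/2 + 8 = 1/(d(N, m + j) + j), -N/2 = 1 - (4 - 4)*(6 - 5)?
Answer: 353/5 ≈ 70.600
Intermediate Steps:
N = -2 (N = -2*(1 - (4 - 4)*(6 - 5)) = -2*(1 - 0) = -2*(1 - 1*0) = -2*(1 + 0) = -2*1 = -2)
d(L, I) = L/7
h(m, j) = -16 + 2/(-2/7 + j) (h(m, j) = -16 + 2/((⅐)*(-2) + j) = -16 + 2/(-2/7 + j))
K(-4)*h(2, 6) + 8 = -8*(23 - 56*6)/(-2 + 7*6) + 8 = -8*(23 - 336)/(-2 + 42) + 8 = -8*(-313)/40 + 8 = -4*(-313/20) + 8 = 313/5 + 8 = 353/5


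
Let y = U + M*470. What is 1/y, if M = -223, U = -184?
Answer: -1/104994 ≈ -9.5244e-6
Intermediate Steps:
y = -104994 (y = -184 - 223*470 = -184 - 104810 = -104994)
1/y = 1/(-104994) = -1/104994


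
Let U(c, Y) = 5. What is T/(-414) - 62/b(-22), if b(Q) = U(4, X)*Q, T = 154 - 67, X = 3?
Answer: 2683/7590 ≈ 0.35349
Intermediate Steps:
T = 87
b(Q) = 5*Q
T/(-414) - 62/b(-22) = 87/(-414) - 62/(5*(-22)) = 87*(-1/414) - 62/(-110) = -29/138 - 62*(-1/110) = -29/138 + 31/55 = 2683/7590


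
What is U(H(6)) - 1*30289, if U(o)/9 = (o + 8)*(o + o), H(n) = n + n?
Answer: -25969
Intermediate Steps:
H(n) = 2*n
U(o) = 18*o*(8 + o) (U(o) = 9*((o + 8)*(o + o)) = 9*((8 + o)*(2*o)) = 9*(2*o*(8 + o)) = 18*o*(8 + o))
U(H(6)) - 1*30289 = 18*(2*6)*(8 + 2*6) - 1*30289 = 18*12*(8 + 12) - 30289 = 18*12*20 - 30289 = 4320 - 30289 = -25969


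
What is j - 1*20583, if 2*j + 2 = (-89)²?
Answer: -33247/2 ≈ -16624.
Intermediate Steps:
j = 7919/2 (j = -1 + (½)*(-89)² = -1 + (½)*7921 = -1 + 7921/2 = 7919/2 ≈ 3959.5)
j - 1*20583 = 7919/2 - 1*20583 = 7919/2 - 20583 = -33247/2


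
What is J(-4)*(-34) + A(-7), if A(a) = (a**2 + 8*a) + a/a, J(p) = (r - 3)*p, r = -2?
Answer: -686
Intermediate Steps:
J(p) = -5*p (J(p) = (-2 - 3)*p = -5*p)
A(a) = 1 + a**2 + 8*a (A(a) = (a**2 + 8*a) + 1 = 1 + a**2 + 8*a)
J(-4)*(-34) + A(-7) = -5*(-4)*(-34) + (1 + (-7)**2 + 8*(-7)) = 20*(-34) + (1 + 49 - 56) = -680 - 6 = -686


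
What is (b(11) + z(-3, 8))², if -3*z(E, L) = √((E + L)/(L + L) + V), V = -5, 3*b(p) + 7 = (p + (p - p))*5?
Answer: 12263/48 - 40*I*√3/3 ≈ 255.48 - 23.094*I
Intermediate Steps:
b(p) = -7/3 + 5*p/3 (b(p) = -7/3 + ((p + (p - p))*5)/3 = -7/3 + ((p + 0)*5)/3 = -7/3 + (p*5)/3 = -7/3 + (5*p)/3 = -7/3 + 5*p/3)
z(E, L) = -√(-5 + (E + L)/(2*L))/3 (z(E, L) = -√((E + L)/(L + L) - 5)/3 = -√((E + L)/((2*L)) - 5)/3 = -√((E + L)*(1/(2*L)) - 5)/3 = -√((E + L)/(2*L) - 5)/3 = -√(-5 + (E + L)/(2*L))/3)
(b(11) + z(-3, 8))² = ((-7/3 + (5/3)*11) - √(-18 + 2*(-3)/8)/6)² = ((-7/3 + 55/3) - √(-18 + 2*(-3)*(⅛))/6)² = (16 - √(-18 - ¾)/6)² = (16 - 5*I*√3/12)²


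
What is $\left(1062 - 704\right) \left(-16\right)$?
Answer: $-5728$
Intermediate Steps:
$\left(1062 - 704\right) \left(-16\right) = 358 \left(-16\right) = -5728$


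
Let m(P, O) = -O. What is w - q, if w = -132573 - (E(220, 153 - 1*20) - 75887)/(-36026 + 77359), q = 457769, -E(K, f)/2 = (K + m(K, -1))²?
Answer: -24400432317/41333 ≈ -5.9034e+5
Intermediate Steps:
E(K, f) = -2*(1 + K)² (E(K, f) = -2*(K - 1*(-1))² = -2*(K + 1)² = -2*(1 + K)²)
w = -5479466240/41333 (w = -132573 - (-2*(1 + 220)² - 75887)/(-36026 + 77359) = -132573 - (-2*221² - 75887)/41333 = -132573 - (-2*48841 - 75887)/41333 = -132573 - (-97682 - 75887)/41333 = -132573 - (-173569)/41333 = -132573 - 1*(-173569/41333) = -132573 + 173569/41333 = -5479466240/41333 ≈ -1.3257e+5)
w - q = -5479466240/41333 - 1*457769 = -5479466240/41333 - 457769 = -24400432317/41333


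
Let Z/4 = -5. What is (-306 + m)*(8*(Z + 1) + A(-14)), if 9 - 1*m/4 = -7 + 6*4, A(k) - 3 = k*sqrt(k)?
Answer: 50362 + 4732*I*sqrt(14) ≈ 50362.0 + 17706.0*I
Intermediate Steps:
Z = -20 (Z = 4*(-5) = -20)
A(k) = 3 + k**(3/2) (A(k) = 3 + k*sqrt(k) = 3 + k**(3/2))
m = -32 (m = 36 - 4*(-7 + 6*4) = 36 - 4*(-7 + 24) = 36 - 4*17 = 36 - 68 = -32)
(-306 + m)*(8*(Z + 1) + A(-14)) = (-306 - 32)*(8*(-20 + 1) + (3 + (-14)**(3/2))) = -338*(8*(-19) + (3 - 14*I*sqrt(14))) = -338*(-152 + (3 - 14*I*sqrt(14))) = -338*(-149 - 14*I*sqrt(14)) = 50362 + 4732*I*sqrt(14)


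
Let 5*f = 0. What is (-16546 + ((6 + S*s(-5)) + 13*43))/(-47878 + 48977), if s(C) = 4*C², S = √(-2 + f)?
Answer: -2283/157 + 100*I*√2/1099 ≈ -14.541 + 0.12868*I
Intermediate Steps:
f = 0 (f = (⅕)*0 = 0)
S = I*√2 (S = √(-2 + 0) = √(-2) = I*√2 ≈ 1.4142*I)
(-16546 + ((6 + S*s(-5)) + 13*43))/(-47878 + 48977) = (-16546 + ((6 + (I*√2)*(4*(-5)²)) + 13*43))/(-47878 + 48977) = (-16546 + ((6 + (I*√2)*(4*25)) + 559))/1099 = (-16546 + ((6 + (I*√2)*100) + 559))*(1/1099) = (-16546 + ((6 + 100*I*√2) + 559))*(1/1099) = (-16546 + (565 + 100*I*√2))*(1/1099) = (-15981 + 100*I*√2)*(1/1099) = -2283/157 + 100*I*√2/1099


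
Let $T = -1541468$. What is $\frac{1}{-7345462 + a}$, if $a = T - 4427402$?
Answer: $- \frac{1}{13314332} \approx -7.5107 \cdot 10^{-8}$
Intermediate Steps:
$a = -5968870$ ($a = -1541468 - 4427402 = -5968870$)
$\frac{1}{-7345462 + a} = \frac{1}{-7345462 - 5968870} = \frac{1}{-13314332} = - \frac{1}{13314332}$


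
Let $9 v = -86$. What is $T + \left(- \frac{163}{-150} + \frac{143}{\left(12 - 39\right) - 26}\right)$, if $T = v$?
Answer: $- \frac{266333}{23850} \approx -11.167$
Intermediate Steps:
$v = - \frac{86}{9}$ ($v = \frac{1}{9} \left(-86\right) = - \frac{86}{9} \approx -9.5556$)
$T = - \frac{86}{9} \approx -9.5556$
$T + \left(- \frac{163}{-150} + \frac{143}{\left(12 - 39\right) - 26}\right) = - \frac{86}{9} + \left(- \frac{163}{-150} + \frac{143}{\left(12 - 39\right) - 26}\right) = - \frac{86}{9} + \left(\left(-163\right) \left(- \frac{1}{150}\right) + \frac{143}{-27 - 26}\right) = - \frac{86}{9} + \left(\frac{163}{150} + \frac{143}{-53}\right) = - \frac{86}{9} + \left(\frac{163}{150} + 143 \left(- \frac{1}{53}\right)\right) = - \frac{86}{9} + \left(\frac{163}{150} - \frac{143}{53}\right) = - \frac{86}{9} - \frac{12811}{7950} = - \frac{266333}{23850}$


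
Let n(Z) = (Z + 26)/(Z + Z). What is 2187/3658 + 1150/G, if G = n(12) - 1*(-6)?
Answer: 50679417/332878 ≈ 152.25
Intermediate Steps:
n(Z) = (26 + Z)/(2*Z) (n(Z) = (26 + Z)/((2*Z)) = (26 + Z)*(1/(2*Z)) = (26 + Z)/(2*Z))
G = 91/12 (G = (½)*(26 + 12)/12 - 1*(-6) = (½)*(1/12)*38 + 6 = 19/12 + 6 = 91/12 ≈ 7.5833)
2187/3658 + 1150/G = 2187/3658 + 1150/(91/12) = 2187*(1/3658) + 1150*(12/91) = 2187/3658 + 13800/91 = 50679417/332878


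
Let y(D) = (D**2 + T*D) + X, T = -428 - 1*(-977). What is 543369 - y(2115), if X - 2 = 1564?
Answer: -5092557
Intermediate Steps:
X = 1566 (X = 2 + 1564 = 1566)
T = 549 (T = -428 + 977 = 549)
y(D) = 1566 + D**2 + 549*D (y(D) = (D**2 + 549*D) + 1566 = 1566 + D**2 + 549*D)
543369 - y(2115) = 543369 - (1566 + 2115**2 + 549*2115) = 543369 - (1566 + 4473225 + 1161135) = 543369 - 1*5635926 = 543369 - 5635926 = -5092557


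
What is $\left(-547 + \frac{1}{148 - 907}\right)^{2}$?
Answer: $\frac{172369450276}{576081} \approx 2.9921 \cdot 10^{5}$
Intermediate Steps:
$\left(-547 + \frac{1}{148 - 907}\right)^{2} = \left(-547 + \frac{1}{-759}\right)^{2} = \left(-547 - \frac{1}{759}\right)^{2} = \left(- \frac{415174}{759}\right)^{2} = \frac{172369450276}{576081}$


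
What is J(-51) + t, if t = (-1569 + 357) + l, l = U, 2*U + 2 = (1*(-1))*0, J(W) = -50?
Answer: -1263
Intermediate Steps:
U = -1 (U = -1 + ((1*(-1))*0)/2 = -1 + (-1*0)/2 = -1 + (1/2)*0 = -1 + 0 = -1)
l = -1
t = -1213 (t = (-1569 + 357) - 1 = -1212 - 1 = -1213)
J(-51) + t = -50 - 1213 = -1263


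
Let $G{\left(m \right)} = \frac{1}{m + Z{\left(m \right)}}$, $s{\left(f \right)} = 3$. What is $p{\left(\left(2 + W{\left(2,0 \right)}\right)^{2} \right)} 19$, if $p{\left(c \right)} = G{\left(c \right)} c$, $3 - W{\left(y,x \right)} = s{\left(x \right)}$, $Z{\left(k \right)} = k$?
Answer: $\frac{19}{2} \approx 9.5$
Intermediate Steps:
$G{\left(m \right)} = \frac{1}{2 m}$ ($G{\left(m \right)} = \frac{1}{m + m} = \frac{1}{2 m}$)
$W{\left(y,x \right)} = 0$ ($W{\left(y,x \right)} = 3 - 3 = 0$)
$p{\left(c \right)} = \frac{1}{2}$ ($p{\left(c \right)} = \frac{1}{2 c} c = \frac{1}{2}$)
$p{\left(\left(2 + W{\left(2,0 \right)}\right)^{2} \right)} 19 = \frac{1}{2} \cdot 19 = \frac{19}{2}$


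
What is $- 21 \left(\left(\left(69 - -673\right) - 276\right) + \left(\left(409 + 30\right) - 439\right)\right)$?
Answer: $-9786$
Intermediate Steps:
$- 21 \left(\left(\left(69 - -673\right) - 276\right) + \left(\left(409 + 30\right) - 439\right)\right) = - 21 \left(\left(\left(69 + 673\right) - 276\right) + \left(439 - 439\right)\right) = - 21 \left(\left(742 - 276\right) + 0\right) = - 21 \left(466 + 0\right) = \left(-21\right) 466 = -9786$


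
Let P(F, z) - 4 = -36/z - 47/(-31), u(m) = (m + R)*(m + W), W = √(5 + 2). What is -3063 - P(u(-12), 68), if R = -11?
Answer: -1616829/527 ≈ -3068.0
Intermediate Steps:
W = √7 ≈ 2.6458
u(m) = (-11 + m)*(m + √7) (u(m) = (m - 11)*(m + √7) = (-11 + m)*(m + √7))
P(F, z) = 171/31 - 36/z (P(F, z) = 4 + (-36/z - 47/(-31)) = 4 + (-36/z - 47*(-1/31)) = 4 + (-36/z + 47/31) = 4 + (47/31 - 36/z) = 171/31 - 36/z)
-3063 - P(u(-12), 68) = -3063 - (171/31 - 36/68) = -3063 - (171/31 - 36*1/68) = -3063 - (171/31 - 9/17) = -3063 - 1*2628/527 = -3063 - 2628/527 = -1616829/527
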